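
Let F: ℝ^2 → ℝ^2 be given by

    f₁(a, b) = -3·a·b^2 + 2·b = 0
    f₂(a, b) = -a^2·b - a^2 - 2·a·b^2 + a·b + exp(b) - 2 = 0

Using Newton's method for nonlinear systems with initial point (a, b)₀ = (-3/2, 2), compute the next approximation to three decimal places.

(-0.728, 1.363)

At (-3/2, 2): F = (22.000, 7.63906).
Jacobian J = [[-3·b^2, -6·a·b + 2], [-2·a·b - 2·a - 2·b^2 + b, -a^2 - 4·a·b + a + exp(b)]].
At the point, J = [[-12.000, 20.000], [3.000, 15.63906]] (det J = -247.66867).
Solving J·Δ = −F gives Δ = (0.772, -0.637).
Then the next iterate is (a, b)₁ = (-0.728, 1.363).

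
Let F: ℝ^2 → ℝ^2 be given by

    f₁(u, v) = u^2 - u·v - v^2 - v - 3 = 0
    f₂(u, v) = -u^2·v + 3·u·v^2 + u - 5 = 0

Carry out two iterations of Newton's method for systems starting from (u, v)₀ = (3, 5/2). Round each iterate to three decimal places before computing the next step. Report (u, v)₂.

(3.132, 1.270)

At (3, 5/2): F = (-10.250, 31.750).
Jacobian J = [[2·u - v, -u - 2·v - 1], [-2·u·v + 3·v^2 + 1, -u^2 + 6·u·v]].
At the point, J = [[3.500, -9.000], [4.750, 36.000]] (det J = 168.750).
Solving J·Δ = −F gives Δ = (0.493, -0.947).
Then the next iterate is (u, v)₁ = (3.493, 1.553).
Round to (3.493, 1.553) and repeat: F = (-0.18839, 4.81812), J = [[5.433, -7.599], [-2.61383, 20.34672]].
Δ = (-0.361, -0.283), so (u, v)₂ = (3.132, 1.270).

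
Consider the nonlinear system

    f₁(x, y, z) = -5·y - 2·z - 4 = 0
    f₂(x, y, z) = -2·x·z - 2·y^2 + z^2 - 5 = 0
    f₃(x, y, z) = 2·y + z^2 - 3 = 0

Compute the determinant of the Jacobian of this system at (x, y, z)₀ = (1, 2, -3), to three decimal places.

J = [[0, -5, -2], [-2·z, -4·y, -2·x + 2·z], [0, 2, 2·z]].
At the point, J = [[0.000, -5.000, -2.000], [6.000, -8.000, -8.000], [0.000, 2.000, -6.000]].
det J = -204.000.

-204.000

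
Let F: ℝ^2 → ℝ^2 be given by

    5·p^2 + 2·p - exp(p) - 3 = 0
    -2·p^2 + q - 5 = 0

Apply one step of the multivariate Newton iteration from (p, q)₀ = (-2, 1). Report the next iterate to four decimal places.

(-1.2906, 7.3250)

At (-2, 1): F = (12.864665, -12.0000).
Jacobian J = [[10·p - exp(p) + 2, 0], [-4·p, 1]].
At the point, J = [[-18.135335, 0.0000], [8.0000, 1.0000]] (det J = -18.135335).
Solving J·Δ = −F gives Δ = (0.7094, 6.3250).
Then the next iterate is (p, q)₁ = (-1.2906, 7.3250).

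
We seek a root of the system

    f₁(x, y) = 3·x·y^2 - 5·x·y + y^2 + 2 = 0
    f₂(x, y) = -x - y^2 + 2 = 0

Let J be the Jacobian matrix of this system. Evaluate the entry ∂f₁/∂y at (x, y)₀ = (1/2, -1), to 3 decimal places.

-7.500

∂f₁/∂y = 6·x·y - 5·x + 2·y.
At (1/2, -1) this is -7.500.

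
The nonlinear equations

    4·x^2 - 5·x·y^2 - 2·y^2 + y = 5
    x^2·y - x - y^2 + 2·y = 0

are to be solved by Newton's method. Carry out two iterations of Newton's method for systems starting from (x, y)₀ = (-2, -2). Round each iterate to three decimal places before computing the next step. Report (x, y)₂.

(-1.359, -0.429)

At (-2, -2): F = (41.000, -14.000).
Jacobian J = [[8·x - 5·y^2, -10·x·y - 4·y + 1], [2·x·y - 1, x^2 - 2·y + 2]].
At the point, J = [[-36.000, -31.000], [7.000, 10.000]] (det J = -143.000).
Solving J·Δ = −F gives Δ = (-0.168, 1.517).
Then the next iterate is (x, y)₁ = (-2.168, -0.483).
Round to (-2.168, -0.483) and repeat: F = (15.38017, -1.30150), J = [[-18.51045, -7.53944], [1.09429, 7.66622]].
Δ = (0.809, 0.054), so (x, y)₂ = (-1.359, -0.429).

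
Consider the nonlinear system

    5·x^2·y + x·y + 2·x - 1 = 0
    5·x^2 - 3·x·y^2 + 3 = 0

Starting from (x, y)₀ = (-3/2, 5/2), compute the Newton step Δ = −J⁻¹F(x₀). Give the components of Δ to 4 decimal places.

At (-3/2, 5/2): F = (20.3750, 42.3750).
Jacobian J = [[10·x·y + y + 2, 5·x^2 + x], [10·x - 3·y^2, -6·x·y]].
At the point, J = [[-33.0000, 9.7500], [-33.7500, 22.5000]] (det J = -413.4375).
Solving J·Δ = −F gives Δ = (0.1095, -1.7190).

(0.1095, -1.7190)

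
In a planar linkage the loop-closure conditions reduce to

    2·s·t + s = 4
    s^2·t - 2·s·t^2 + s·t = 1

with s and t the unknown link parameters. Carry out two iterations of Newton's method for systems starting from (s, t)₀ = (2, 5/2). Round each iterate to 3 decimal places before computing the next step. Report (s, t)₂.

(1.245, 1.078)

At (2, 5/2): F = (8.000, -11.000).
Jacobian J = [[2·t + 1, 2·s], [2·s·t - 2·t^2 + t, s^2 - 4·s·t + s]].
At the point, J = [[6.000, 4.000], [0.000, -14.000]] (det J = -84.000).
Solving J·Δ = −F gives Δ = (-0.810, -0.786).
Then the next iterate is (s, t)₁ = (1.190, 1.714).
Round to (1.190, 1.714) and repeat: F = (1.26932, -3.52510), J = [[4.428, 2.380], [-0.08227, -5.55254]].
Δ = (0.055, -0.636), so (s, t)₂ = (1.245, 1.078).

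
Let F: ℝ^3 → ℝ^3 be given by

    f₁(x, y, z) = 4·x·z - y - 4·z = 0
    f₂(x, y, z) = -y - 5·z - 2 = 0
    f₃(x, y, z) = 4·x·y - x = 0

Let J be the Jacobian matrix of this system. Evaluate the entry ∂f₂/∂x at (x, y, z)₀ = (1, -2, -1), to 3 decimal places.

∂f₂/∂x = 0.
At (1, -2, -1) this is 0.000.

0.000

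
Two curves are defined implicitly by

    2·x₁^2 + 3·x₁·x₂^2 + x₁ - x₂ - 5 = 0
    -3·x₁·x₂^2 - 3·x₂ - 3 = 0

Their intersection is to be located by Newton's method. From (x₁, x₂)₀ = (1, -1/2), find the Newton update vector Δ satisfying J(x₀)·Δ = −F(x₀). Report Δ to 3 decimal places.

(-3.000, -4.500)

At (1, -1/2): F = (-0.750, -2.250).
Jacobian J = [[4·x₁ + 3·x₂^2 + 1, 6·x₁·x₂ - 1], [-3·x₂^2, -6·x₁·x₂ - 3]].
At the point, J = [[5.750, -4.000], [-0.750, 0.000]] (det J = -3.000).
Solving J·Δ = −F gives Δ = (-3.000, -4.500).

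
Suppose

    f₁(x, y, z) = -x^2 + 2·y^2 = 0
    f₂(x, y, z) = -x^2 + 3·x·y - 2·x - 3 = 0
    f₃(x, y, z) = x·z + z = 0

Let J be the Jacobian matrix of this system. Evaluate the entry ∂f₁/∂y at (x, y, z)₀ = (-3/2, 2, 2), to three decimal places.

8.000

∂f₁/∂y = 4·y.
At (-3/2, 2, 2) this is 8.000.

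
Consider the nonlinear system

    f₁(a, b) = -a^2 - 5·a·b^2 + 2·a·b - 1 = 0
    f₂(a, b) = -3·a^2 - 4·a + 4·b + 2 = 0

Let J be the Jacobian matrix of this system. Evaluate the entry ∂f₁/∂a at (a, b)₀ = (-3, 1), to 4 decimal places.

∂f₁/∂a = -2·a - 5·b^2 + 2·b.
At (-3, 1) this is 3.0000.

3.0000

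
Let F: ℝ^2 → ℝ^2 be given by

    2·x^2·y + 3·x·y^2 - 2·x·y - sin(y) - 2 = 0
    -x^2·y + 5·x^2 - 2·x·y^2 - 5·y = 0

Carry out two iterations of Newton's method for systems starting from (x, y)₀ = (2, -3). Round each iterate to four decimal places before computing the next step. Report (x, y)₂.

(0.8491, 0.7151)

At (2, -3): F = (40.141120, 11.0000).
Jacobian J = [[4·x·y + 3·y^2 - 2·y, 2·x^2 + 6·x·y - 2·x - cos(y)], [-2·x·y + 10·x - 2·y^2, -x^2 - 4·x·y - 5]].
At the point, J = [[9.0000, -31.010008], [14.0000, 15.0000]] (det J = 569.140105).
Solving J·Δ = −F gives Δ = (-1.6573, 0.8135).
Then the next iterate is (x, y)₁ = (0.3427, -2.1865).
Round to (0.3427, -2.1865) and repeat: F = (4.716537, 8.499758), J = [[15.718093, -4.368862], [-4.635937, -2.120189]].
Δ = (0.5064, 2.9016), so (x, y)₂ = (0.8491, 0.7151).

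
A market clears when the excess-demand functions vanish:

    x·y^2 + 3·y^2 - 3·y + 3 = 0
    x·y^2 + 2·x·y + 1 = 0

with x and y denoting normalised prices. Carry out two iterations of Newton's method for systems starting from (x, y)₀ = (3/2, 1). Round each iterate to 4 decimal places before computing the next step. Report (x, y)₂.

At (3/2, 1): F = (4.5000, 5.5000).
Jacobian J = [[y^2, 2·x·y + 6·y - 3], [y^2 + 2·y, 2·x·y + 2·x]].
At the point, J = [[1.0000, 6.0000], [3.0000, 6.0000]] (det J = -12.0000).
Solving J·Δ = −F gives Δ = (-0.5000, -0.6667).
Then the next iterate is (x, y)₁ = (1.0000, 0.3333).
Round to (1.0000, 0.3333) and repeat: F = (2.444456, 1.777689), J = [[0.111089, -0.3336], [0.777689, 2.6666]].
Δ = (-12.7980, 3.0658), so (x, y)₂ = (-11.7980, 3.3991).

(-11.7980, 3.3991)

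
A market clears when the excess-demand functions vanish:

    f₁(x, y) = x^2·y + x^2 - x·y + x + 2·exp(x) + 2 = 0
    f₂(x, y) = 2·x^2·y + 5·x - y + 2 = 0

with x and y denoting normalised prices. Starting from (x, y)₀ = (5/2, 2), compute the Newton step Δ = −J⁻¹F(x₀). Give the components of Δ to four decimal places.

At (5/2, 2): F = (42.614988, 37.5000).
Jacobian J = [[2·x·y + 2·x - y + 2·exp(x) + 1, x^2 - x], [4·x·y + 5, 2·x^2 - 1]].
At the point, J = [[38.364988, 3.7500], [25.0000, 11.5000]] (det J = 347.447361).
Solving J·Δ = −F gives Δ = (-1.0058, -1.0744).

(-1.0058, -1.0744)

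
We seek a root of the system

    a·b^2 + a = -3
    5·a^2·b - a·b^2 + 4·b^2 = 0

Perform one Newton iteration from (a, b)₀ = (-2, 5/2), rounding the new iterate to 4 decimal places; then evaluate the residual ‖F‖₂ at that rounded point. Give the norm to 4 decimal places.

29.7869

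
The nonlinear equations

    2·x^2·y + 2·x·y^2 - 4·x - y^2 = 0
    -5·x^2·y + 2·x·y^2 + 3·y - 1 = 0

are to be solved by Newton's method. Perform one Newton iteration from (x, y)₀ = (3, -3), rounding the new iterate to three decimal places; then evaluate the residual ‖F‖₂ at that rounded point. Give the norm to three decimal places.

50.159

At (3, -3): F = (-21.000, 179.000).
Jacobian J = [[4·x·y + 2·y^2 - 4, 2·x^2 + 4·x·y - 2·y], [-10·x·y + 2·y^2, -5·x^2 + 4·x·y + 3]].
At the point, J = [[-22.000, -12.000], [108.000, -78.000]] (det J = 3012.000).
Solving J·Δ = −F gives Δ = (-1.257, 0.554).
Then the next iterate is (x, y)₁ = (1.743, -2.446).
Re-evaluating at (1.743, -2.446): F = (-6.96061, 49.67378), so ‖F‖₂ = 50.159.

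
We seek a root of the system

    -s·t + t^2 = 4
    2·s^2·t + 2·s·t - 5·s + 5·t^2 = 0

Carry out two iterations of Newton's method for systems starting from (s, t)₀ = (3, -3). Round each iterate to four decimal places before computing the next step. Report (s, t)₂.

At (3, -3): F = (14.0000, -42.0000).
Jacobian J = [[-t, -s + 2·t], [4·s·t + 2·t - 5, 2·s^2 + 2·s + 10·t]].
At the point, J = [[3.0000, -9.0000], [-47.0000, -6.0000]] (det J = -441.0000).
Solving J·Δ = −F gives Δ = (-1.0476, 1.2063).
Then the next iterate is (s, t)₁ = (1.9524, -1.7937).
Round to (1.9524, -1.7937) and repeat: F = (2.719380, -14.353929), J = [[1.7937, -5.5398], [-22.595480, -6.408468]].
Δ = (-0.7093, 0.2612), so (s, t)₂ = (1.2431, -1.5325).

(1.2431, -1.5325)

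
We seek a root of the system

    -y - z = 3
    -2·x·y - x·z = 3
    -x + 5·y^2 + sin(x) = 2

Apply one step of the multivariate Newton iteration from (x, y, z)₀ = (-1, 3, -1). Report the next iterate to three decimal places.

At (-1, 3, -1): F = (-5.000, 2.000, 43.15853).
Jacobian J = [[0, -1, -1], [-2·y - z, -2·x, -x], [cos(x) - 1, 10·y, 0]].
At the point, J = [[0.000, -1.000, -1.000], [-5.000, 2.000, 1.000], [-0.45970, 30.000, 0.000]] (det J = 149.54030).
Solving J·Δ = −F gives Δ = (-0.890, -1.452, -3.548).
Then the next iterate is (x, y, z)₁ = (-1.890, 1.548, -4.548).

(-1.890, 1.548, -4.548)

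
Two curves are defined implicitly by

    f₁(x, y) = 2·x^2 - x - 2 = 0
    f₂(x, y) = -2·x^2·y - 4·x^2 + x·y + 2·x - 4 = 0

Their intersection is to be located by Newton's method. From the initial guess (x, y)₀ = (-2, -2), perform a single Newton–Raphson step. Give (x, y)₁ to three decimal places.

(-1.111, -2.400)

At (-2, -2): F = (8.000, -4.000).
Jacobian J = [[4·x - 1, 0], [-4·x·y - 8·x + y + 2, -2·x^2 + x]].
At the point, J = [[-9.000, 0.000], [0.000, -10.000]] (det J = 90.000).
Solving J·Δ = −F gives Δ = (0.889, -0.400).
Then the next iterate is (x, y)₁ = (-1.111, -2.400).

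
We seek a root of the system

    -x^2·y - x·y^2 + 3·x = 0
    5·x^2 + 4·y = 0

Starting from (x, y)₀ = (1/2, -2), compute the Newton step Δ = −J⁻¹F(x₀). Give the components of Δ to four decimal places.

(2.4868, -1.4211)

At (1/2, -2): F = (0.0000, -6.7500).
Jacobian J = [[-2·x·y - y^2 + 3, -x^2 - 2·x·y], [10·x, 4]].
At the point, J = [[1.0000, 1.7500], [5.0000, 4.0000]] (det J = -4.7500).
Solving J·Δ = −F gives Δ = (2.4868, -1.4211).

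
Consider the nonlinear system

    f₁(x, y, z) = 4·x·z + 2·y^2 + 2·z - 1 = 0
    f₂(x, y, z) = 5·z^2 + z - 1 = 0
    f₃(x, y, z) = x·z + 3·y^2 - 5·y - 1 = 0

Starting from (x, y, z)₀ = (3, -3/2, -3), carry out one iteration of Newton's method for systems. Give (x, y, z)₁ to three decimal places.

(0.914, -0.447, -1.586)

At (3, -3/2, -3): F = (-38.500, 41.000, 4.250).
Jacobian J = [[4·z, 4·y, 4·x + 2], [0, 0, 10·z + 1], [z, 6·y - 5, x]].
At the point, J = [[-12.000, -6.000, 14.000], [0.000, 0.000, -29.000], [-3.000, -14.000, 3.000]] (det J = 4350.000).
Solving J·Δ = −F gives Δ = (-2.086, 1.053, 1.414).
Then the next iterate is (x, y, z)₁ = (0.914, -0.447, -1.586).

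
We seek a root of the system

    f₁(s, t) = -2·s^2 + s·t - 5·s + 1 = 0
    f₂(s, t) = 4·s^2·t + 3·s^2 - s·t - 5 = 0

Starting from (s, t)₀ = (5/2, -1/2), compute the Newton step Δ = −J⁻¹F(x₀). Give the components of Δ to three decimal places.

At (5/2, -1/2): F = (-25.250, 2.500).
Jacobian J = [[-4·s + t - 5, s], [8·s·t + 6·s - t, 4·s^2 - s]].
At the point, J = [[-15.500, 2.500], [5.500, 22.500]] (det J = -362.500).
Solving J·Δ = −F gives Δ = (-1.584, 0.276).

(-1.584, 0.276)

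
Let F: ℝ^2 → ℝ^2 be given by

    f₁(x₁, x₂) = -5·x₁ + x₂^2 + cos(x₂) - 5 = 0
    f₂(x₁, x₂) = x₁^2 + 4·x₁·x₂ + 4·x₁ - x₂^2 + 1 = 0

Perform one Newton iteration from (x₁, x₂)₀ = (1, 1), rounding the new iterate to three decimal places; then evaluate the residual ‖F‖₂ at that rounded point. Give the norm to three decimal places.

11.570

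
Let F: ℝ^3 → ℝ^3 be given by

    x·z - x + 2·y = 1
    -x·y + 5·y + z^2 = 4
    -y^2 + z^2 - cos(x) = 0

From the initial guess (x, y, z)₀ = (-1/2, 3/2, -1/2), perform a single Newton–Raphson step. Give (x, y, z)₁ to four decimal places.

(0.8701, 0.7966, -1.9241)

At (-1/2, 3/2, -1/2): F = (2.7500, 4.5000, -2.877583).
Jacobian J = [[z - 1, 2, x], [-y, -x + 5, 2·z], [sin(x), -2·y, 2·z]].
At the point, J = [[-1.5000, 2.0000, -0.5000], [-1.5000, 5.5000, -1.0000], [-0.479426, -3.0000, -1.0000]] (det J = 7.140431).
Solving J·Δ = −F gives Δ = (1.3701, -0.7034, -1.4241).
Then the next iterate is (x, y, z)₁ = (0.8701, 0.7966, -1.9241).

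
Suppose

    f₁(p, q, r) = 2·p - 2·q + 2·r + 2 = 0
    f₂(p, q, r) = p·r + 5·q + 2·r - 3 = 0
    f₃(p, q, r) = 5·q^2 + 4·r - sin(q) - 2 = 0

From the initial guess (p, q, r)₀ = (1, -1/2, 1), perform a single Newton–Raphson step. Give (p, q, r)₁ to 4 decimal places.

At (1, -1/2, 1): F = (7.0000, -2.5000, 3.729426).
Jacobian J = [[2, -2, 2], [r, 5, p + 2], [0, 10·q - cos(q), 4]].
At the point, J = [[2.0000, -2.0000, 2.0000], [1.0000, 5.0000, 3.0000], [0.0000, -5.877583, 4.0000]] (det J = 71.510330).
Solving J·Δ = −F gives Δ = (-2.9806, 0.8798, 0.3605).
Then the next iterate is (p, q, r)₁ = (-1.9806, 0.3798, 1.3605).

(-1.9806, 0.3798, 1.3605)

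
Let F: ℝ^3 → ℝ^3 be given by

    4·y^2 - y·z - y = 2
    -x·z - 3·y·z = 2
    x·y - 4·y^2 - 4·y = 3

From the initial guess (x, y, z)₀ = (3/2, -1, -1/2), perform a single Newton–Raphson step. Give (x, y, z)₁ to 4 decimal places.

(-0.1691, -0.4853, 1.3750)

At (3/2, -1, -1/2): F = (2.5000, -2.7500, -4.5000).
Jacobian J = [[0, 8·y - z - 1, -y], [-z, -3·z, -x - 3·y], [y, x - 8·y - 4, 0]].
At the point, J = [[0.0000, -8.5000, 1.0000], [0.5000, 1.5000, 1.5000], [-1.0000, 5.5000, 0.0000]] (det J = 17.0000).
Solving J·Δ = −F gives Δ = (-1.6691, 0.5147, 1.8750).
Then the next iterate is (x, y, z)₁ = (-0.1691, -0.4853, 1.3750).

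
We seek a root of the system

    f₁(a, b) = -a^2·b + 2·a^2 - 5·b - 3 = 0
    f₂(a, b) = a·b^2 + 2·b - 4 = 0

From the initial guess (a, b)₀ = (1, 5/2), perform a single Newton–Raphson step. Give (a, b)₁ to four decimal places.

(3.2459, -0.5410)

At (1, 5/2): F = (-16.0000, 7.2500).
Jacobian J = [[-2·a·b + 4·a, -a^2 - 5], [b^2, 2·a·b + 2]].
At the point, J = [[-1.0000, -6.0000], [6.2500, 7.0000]] (det J = 30.5000).
Solving J·Δ = −F gives Δ = (2.2459, -3.0410).
Then the next iterate is (a, b)₁ = (3.2459, -0.5410).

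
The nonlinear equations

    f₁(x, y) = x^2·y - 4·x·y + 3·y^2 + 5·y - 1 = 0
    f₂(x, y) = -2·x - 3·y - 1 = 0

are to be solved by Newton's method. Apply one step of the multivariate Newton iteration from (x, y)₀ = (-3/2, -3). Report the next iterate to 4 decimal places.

At (-3/2, -3): F = (-13.7500, 11.0000).
Jacobian J = [[2·x·y - 4·y, x^2 - 4·x + 6·y + 5], [-2, -3]].
At the point, J = [[21.0000, -4.7500], [-2.0000, -3.0000]] (det J = -72.5000).
Solving J·Δ = −F gives Δ = (1.2897, 2.8069).
Then the next iterate is (x, y)₁ = (-0.2103, -0.1931).

(-0.2103, -0.1931)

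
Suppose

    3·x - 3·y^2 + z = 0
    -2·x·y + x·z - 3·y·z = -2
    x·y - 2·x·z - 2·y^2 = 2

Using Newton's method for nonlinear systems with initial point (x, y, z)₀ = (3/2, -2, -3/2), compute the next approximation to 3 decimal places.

At (3/2, -2, -3/2): F = (-9.000, -3.250, -8.500).
Jacobian J = [[3, -6·y, 1], [-2·y + z, -2·x - 3·z, x - 3·y], [y - 2·z, x - 4·y, -2·x]].
At the point, J = [[3.000, 12.000, 1.000], [2.500, 1.500, 7.500], [1.000, 9.500, -3.000]] (det J = -25.000).
Solving J·Δ = −F gives Δ = (-8.735, 2.700, 2.805).
Then the next iterate is (x, y, z)₁ = (-7.235, 0.700, 1.305).

(-7.235, 0.700, 1.305)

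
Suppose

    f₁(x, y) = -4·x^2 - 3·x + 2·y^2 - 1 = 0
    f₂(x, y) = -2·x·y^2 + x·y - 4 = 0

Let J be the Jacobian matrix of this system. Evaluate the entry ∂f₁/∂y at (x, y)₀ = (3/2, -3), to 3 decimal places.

∂f₁/∂y = 4·y.
At (3/2, -3) this is -12.000.

-12.000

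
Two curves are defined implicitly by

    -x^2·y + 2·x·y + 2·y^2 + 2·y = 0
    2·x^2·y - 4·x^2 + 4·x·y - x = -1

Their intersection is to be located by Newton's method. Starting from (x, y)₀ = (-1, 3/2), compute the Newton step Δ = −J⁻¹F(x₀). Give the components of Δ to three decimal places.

(0.404, -1.085)

At (-1, 3/2): F = (3.000, -5.000).
Jacobian J = [[-2·x·y + 2·y, -x^2 + 2·x + 4·y + 2], [4·x·y - 8·x + 4·y - 1, 2·x^2 + 4·x]].
At the point, J = [[6.000, 5.000], [7.000, -2.000]] (det J = -47.000).
Solving J·Δ = −F gives Δ = (0.404, -1.085).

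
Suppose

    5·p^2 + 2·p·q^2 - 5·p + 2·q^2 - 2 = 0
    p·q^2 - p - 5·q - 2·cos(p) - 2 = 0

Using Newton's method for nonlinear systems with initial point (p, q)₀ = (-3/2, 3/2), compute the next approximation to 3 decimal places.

(-0.312, 0.195)

At (-3/2, 3/2): F = (14.500, -11.51647).
Jacobian J = [[10·p + 2·q^2 - 5, 4·p·q + 4·q], [q^2 + 2·sin(p) - 1, 2·p·q - 5]].
At the point, J = [[-15.500, -3.000], [-0.74499, -9.500]] (det J = 145.01503).
Solving J·Δ = −F gives Δ = (1.188, -1.305).
Then the next iterate is (p, q)₁ = (-0.312, 0.195).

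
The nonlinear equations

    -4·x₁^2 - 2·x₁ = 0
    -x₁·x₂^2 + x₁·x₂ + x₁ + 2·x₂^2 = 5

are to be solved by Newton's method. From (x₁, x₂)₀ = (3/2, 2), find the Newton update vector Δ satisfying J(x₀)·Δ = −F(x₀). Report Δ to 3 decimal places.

(-0.857, -0.673)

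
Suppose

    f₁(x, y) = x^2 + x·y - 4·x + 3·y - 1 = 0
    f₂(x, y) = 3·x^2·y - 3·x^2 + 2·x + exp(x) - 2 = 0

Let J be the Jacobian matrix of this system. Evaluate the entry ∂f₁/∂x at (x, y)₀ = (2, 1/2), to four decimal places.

0.5000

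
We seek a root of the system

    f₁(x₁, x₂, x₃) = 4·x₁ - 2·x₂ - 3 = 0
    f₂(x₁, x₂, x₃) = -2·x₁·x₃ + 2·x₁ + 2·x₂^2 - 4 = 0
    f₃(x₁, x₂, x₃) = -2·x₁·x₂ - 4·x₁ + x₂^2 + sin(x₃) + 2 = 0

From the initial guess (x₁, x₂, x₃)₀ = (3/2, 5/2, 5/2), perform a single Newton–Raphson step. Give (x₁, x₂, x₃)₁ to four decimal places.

(0.9707, 0.4414, -2.4993)

At (3/2, 5/2, 5/2): F = (-2.0000, 4.0000, -4.651528).
Jacobian J = [[4, -2, 0], [-2·x₃ + 2, 4·x₂, -2·x₁], [-2·x₂ - 4, -2·x₁ + 2·x₂, cos(x₃)]].
At the point, J = [[4.0000, -2.0000, 0.0000], [-3.0000, 10.0000, -3.0000], [-9.0000, 2.0000, -0.801144]] (det J = -57.238883).
Solving J·Δ = −F gives Δ = (-0.5293, -2.0586, -4.9993).
Then the next iterate is (x₁, x₂, x₃)₁ = (0.9707, 0.4414, -2.4993).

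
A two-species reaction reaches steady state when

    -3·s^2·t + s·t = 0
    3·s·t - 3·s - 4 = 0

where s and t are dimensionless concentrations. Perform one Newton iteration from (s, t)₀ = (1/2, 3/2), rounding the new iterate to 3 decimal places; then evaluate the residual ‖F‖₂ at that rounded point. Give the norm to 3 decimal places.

2.519

At (1/2, 3/2): F = (-0.375, -3.250).
Jacobian J = [[-6·s·t + t, -3·s^2 + s], [3·t - 3, 3·s]].
At the point, J = [[-3.000, -0.250], [1.500, 1.500]] (det J = -4.125).
Solving J·Δ = −F gives Δ = (-0.333, 2.500).
Then the next iterate is (s, t)₁ = (0.167, 4.000).
Re-evaluating at (0.167, 4.000): F = (0.33333, -2.497), so ‖F‖₂ = 2.519.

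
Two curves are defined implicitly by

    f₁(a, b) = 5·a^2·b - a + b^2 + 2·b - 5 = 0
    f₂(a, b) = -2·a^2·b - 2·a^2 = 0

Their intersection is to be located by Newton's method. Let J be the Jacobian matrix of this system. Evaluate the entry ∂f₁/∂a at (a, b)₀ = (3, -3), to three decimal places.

-91.000

∂f₁/∂a = 10·a·b - 1.
At (3, -3) this is -91.000.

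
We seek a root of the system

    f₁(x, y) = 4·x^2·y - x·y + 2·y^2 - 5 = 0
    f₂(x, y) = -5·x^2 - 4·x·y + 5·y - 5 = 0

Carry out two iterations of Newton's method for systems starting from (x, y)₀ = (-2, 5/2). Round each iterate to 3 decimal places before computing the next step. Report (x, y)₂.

(-1.017, 1.098)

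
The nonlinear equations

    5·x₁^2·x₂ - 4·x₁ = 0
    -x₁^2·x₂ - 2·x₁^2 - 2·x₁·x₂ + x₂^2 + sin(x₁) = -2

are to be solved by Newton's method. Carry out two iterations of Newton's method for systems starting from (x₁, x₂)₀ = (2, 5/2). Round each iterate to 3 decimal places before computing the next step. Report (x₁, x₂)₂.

(0.938, 1.536)

At (2, 5/2): F = (42.000, -18.84070).
Jacobian J = [[10·x₁·x₂ - 4, 5·x₁^2], [-2·x₁·x₂ - 4·x₁ - 2·x₂ + cos(x₁), -x₁^2 - 2·x₁ + 2·x₂]].
At the point, J = [[46.000, 20.000], [-23.41615, -3.000]] (det J = 330.32294).
Solving J·Δ = −F gives Δ = (-0.759, -0.354).
Then the next iterate is (x₁, x₂)₁ = (1.241, 2.146).
Round to (1.241, 2.146) and repeat: F = (11.56107, -4.16012), J = [[22.63186, 7.70041], [-14.25852, 0.26992]].
Δ = (-0.303, -0.610), so (x₁, x₂)₂ = (0.938, 1.536).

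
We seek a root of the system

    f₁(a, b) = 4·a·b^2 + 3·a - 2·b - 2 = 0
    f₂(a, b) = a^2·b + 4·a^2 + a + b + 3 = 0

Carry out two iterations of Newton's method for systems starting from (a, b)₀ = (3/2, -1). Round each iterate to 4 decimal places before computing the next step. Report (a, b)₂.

At (3/2, -1): F = (10.5000, 10.2500).
Jacobian J = [[4·b^2 + 3, 8·a·b - 2], [2·a·b + 8·a + 1, a^2 + 1]].
At the point, J = [[7.0000, -14.0000], [10.0000, 3.2500]] (det J = 162.7500).
Solving J·Δ = −F gives Δ = (-1.0914, 0.2043).
Then the next iterate is (a, b)₁ = (0.4086, -0.7957).
Round to (0.4086, -0.7957) and repeat: F = (1.852002, 3.147871), J = [[5.532554, -4.600984], [3.618554, 1.166954]].
Δ = (-0.7204, -0.4637), so (a, b)₂ = (-0.3118, -1.2594).

(-0.3118, -1.2594)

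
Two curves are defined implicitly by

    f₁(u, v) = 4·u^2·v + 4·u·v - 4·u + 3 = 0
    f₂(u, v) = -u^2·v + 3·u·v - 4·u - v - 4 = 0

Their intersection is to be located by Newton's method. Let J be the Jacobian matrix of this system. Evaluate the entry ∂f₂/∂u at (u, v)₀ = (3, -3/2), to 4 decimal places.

0.5000

∂f₂/∂u = -2·u·v + 3·v - 4.
At (3, -3/2) this is 0.5000.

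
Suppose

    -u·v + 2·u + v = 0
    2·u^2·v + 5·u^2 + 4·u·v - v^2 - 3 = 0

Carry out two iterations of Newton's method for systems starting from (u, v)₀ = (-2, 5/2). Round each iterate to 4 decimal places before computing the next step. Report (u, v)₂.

At (-2, 5/2): F = (3.5000, 10.7500).
Jacobian J = [[-v + 2, -u + 1], [4·u·v + 10·u + 4·v, 2·u^2 + 4·u - 2·v]].
At the point, J = [[-0.5000, 3.0000], [-30.0000, -5.0000]] (det J = 92.5000).
Solving J·Δ = −F gives Δ = (0.5378, -1.0770).
Then the next iterate is (u, v)₁ = (-1.4622, 1.4230).
Round to (-1.4622, 1.4230) and repeat: F = (0.579311, 3.427203), J = [[0.5770, 2.4622], [-17.252842, -4.418742]].
Δ = (0.2754, -0.2998), so (u, v)₂ = (-1.1868, 1.1232).

(-1.1868, 1.1232)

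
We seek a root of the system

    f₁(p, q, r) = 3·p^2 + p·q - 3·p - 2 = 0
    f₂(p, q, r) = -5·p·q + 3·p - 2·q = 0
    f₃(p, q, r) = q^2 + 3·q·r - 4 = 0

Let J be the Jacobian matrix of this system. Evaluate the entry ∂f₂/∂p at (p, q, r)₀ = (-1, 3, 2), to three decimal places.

-12.000

∂f₂/∂p = -5·q + 3.
At (-1, 3, 2) this is -12.000.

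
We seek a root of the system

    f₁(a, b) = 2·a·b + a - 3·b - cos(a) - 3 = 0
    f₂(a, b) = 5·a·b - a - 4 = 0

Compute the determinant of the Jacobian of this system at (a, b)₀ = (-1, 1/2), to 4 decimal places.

J = [[2·b + sin(a) + 1, 2·a - 3], [5·b - 1, 5·a]].
At the point, J = [[1.158529, -5.0000], [1.5000, -5.0000]].
det J = 1.7074.

1.7074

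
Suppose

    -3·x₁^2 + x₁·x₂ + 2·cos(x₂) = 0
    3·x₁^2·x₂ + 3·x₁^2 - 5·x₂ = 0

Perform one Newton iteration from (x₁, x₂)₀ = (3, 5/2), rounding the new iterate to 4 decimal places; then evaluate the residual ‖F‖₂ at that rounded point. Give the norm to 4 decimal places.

17.5370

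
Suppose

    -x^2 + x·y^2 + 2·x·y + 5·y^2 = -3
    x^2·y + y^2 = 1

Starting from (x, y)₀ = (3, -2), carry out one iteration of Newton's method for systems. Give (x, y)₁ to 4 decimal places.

(2.0643, -1.2456)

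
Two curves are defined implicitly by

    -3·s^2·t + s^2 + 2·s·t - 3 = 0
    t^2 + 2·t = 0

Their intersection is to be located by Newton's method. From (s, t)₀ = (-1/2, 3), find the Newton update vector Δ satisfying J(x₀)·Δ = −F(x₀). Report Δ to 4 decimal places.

(0.3371, -1.8750)

At (-1/2, 3): F = (-8.0000, 15.0000).
Jacobian J = [[-6·s·t + 2·s + 2·t, -3·s^2 + 2·s], [0, 2·t + 2]].
At the point, J = [[14.0000, -1.7500], [0.0000, 8.0000]] (det J = 112.0000).
Solving J·Δ = −F gives Δ = (0.3371, -1.8750).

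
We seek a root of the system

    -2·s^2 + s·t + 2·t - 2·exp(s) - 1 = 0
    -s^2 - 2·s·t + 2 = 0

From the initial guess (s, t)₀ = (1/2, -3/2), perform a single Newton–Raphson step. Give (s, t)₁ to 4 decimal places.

At (1/2, -3/2): F = (-8.547443, 3.2500).
Jacobian J = [[-4·s + t - 2·exp(s), s + 2], [-2·s - 2·t, -2·s]].
At the point, J = [[-6.797443, 2.5000], [2.0000, -1.0000]] (det J = 1.797443).
Solving J·Δ = −F gives Δ = (-0.2350, 2.7800).
Then the next iterate is (s, t)₁ = (0.2650, 1.2800).

(0.2650, 1.2800)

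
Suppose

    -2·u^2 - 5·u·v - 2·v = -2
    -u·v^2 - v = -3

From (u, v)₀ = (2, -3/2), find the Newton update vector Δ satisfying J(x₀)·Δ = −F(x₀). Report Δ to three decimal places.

(2.034, 0.915)

At (2, -3/2): F = (12.000, 0.000).
Jacobian J = [[-4·u - 5·v, -5·u - 2], [-v^2, -2·u·v - 1]].
At the point, J = [[-0.500, -12.000], [-2.250, 5.000]] (det J = -29.500).
Solving J·Δ = −F gives Δ = (2.034, 0.915).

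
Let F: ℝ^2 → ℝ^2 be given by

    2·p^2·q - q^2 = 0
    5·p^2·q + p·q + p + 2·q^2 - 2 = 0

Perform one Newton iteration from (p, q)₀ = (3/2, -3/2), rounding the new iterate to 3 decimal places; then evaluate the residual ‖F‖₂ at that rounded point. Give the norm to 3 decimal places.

5.581

At (3/2, -3/2): F = (-9.000, -15.125).
Jacobian J = [[4·p·q, 2·p^2 - 2·q], [10·p·q + q + 1, 5·p^2 + p + 4·q]].
At the point, J = [[-9.000, 7.500], [-23.000, 6.750]] (det J = 111.750).
Solving J·Δ = −F gives Δ = (-0.471, 0.634).
Then the next iterate is (p, q)₁ = (1.029, -0.866).
Re-evaluating at (1.029, -0.866): F = (-2.58387, -4.94698), so ‖F‖₂ = 5.581.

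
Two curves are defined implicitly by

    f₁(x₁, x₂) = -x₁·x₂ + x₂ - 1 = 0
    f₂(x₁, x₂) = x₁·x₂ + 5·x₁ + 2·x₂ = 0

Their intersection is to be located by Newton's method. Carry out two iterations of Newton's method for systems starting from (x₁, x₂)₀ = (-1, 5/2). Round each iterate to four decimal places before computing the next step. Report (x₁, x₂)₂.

At (-1, 5/2): F = (4.0000, -2.5000).
Jacobian J = [[-x₂, -x₁ + 1], [x₂ + 5, x₁ + 2]].
At the point, J = [[-2.5000, 2.0000], [7.5000, 1.0000]] (det J = -17.5000).
Solving J·Δ = −F gives Δ = (0.5143, -1.3571).
Then the next iterate is (x₁, x₂)₁ = (-0.4857, 1.1429).
Round to (-0.4857, 1.1429) and repeat: F = (0.698007, -0.697807), J = [[-1.1429, 1.4857], [6.1429, 1.5143]].
Δ = (0.1928, -0.3215), so (x₁, x₂)₂ = (-0.2929, 0.8214).

(-0.2929, 0.8214)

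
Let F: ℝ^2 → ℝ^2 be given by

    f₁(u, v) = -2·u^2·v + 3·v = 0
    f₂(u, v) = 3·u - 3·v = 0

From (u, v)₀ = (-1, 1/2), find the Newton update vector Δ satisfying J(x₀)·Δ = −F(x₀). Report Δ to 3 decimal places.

(0.333, -1.167)

At (-1, 1/2): F = (0.500, -4.500).
Jacobian J = [[-4·u·v, -2·u^2 + 3], [3, -3]].
At the point, J = [[2.000, 1.000], [3.000, -3.000]] (det J = -9.000).
Solving J·Δ = −F gives Δ = (0.333, -1.167).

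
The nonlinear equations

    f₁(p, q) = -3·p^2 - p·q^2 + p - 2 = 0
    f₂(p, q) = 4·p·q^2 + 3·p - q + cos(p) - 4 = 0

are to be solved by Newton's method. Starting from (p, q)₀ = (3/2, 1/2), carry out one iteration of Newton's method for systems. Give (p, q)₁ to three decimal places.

(0.527, 0.770)

At (3/2, 1/2): F = (-7.625, 1.57074).
Jacobian J = [[-6·p - q^2 + 1, -2·p·q], [4·q^2 - sin(p) + 3, 8·p·q - 1]].
At the point, J = [[-8.250, -1.500], [3.00251, 5.000]] (det J = -36.74624).
Solving J·Δ = −F gives Δ = (-0.973, 0.270).
Then the next iterate is (p, q)₁ = (0.527, 0.770).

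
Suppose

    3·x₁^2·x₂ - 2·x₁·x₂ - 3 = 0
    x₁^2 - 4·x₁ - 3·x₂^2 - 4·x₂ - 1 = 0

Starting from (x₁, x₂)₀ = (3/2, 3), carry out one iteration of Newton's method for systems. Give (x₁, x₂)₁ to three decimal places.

At (3/2, 3): F = (8.250, -43.750).
Jacobian J = [[6·x₁·x₂ - 2·x₂, 3·x₁^2 - 2·x₁], [2·x₁ - 4, -6·x₂ - 4]].
At the point, J = [[21.000, 3.750], [-1.000, -22.000]] (det J = -458.250).
Solving J·Δ = −F gives Δ = (-0.038, -1.987).
Then the next iterate is (x₁, x₂)₁ = (1.462, 1.013).

(1.462, 1.013)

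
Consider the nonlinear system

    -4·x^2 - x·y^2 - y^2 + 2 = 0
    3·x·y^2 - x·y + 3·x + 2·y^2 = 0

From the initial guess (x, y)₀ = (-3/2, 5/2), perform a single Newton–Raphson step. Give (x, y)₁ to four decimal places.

(-0.7497, 2.3244)

At (-3/2, 5/2): F = (-3.8750, -16.3750).
Jacobian J = [[-8·x - y^2, -2·x·y - 2·y], [3·y^2 - y + 3, 6·x·y - x + 4·y]].
At the point, J = [[5.7500, 2.5000], [19.2500, -11.0000]] (det J = -111.3750).
Solving J·Δ = −F gives Δ = (0.7503, -0.1756).
Then the next iterate is (x, y)₁ = (-0.7497, 2.3244).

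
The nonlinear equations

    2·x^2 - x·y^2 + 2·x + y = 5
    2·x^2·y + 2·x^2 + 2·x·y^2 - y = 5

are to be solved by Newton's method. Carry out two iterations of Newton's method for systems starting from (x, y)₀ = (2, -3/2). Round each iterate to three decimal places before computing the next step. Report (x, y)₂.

(1.652, -1.237)

At (2, -3/2): F = (1.000, 1.500).
Jacobian J = [[4·x - y^2 + 2, -2·x·y + 1], [4·x·y + 4·x + 2·y^2, 2·x^2 + 4·x·y - 1]].
At the point, J = [[7.750, 7.000], [0.500, -5.000]] (det J = -42.250).
Solving J·Δ = −F gives Δ = (-0.367, 0.263).
Then the next iterate is (x, y)₁ = (1.633, -1.237).
Round to (1.633, -1.237) and repeat: F = (-0.13639, -0.02948), J = [[7.00183, 5.04004], [1.51225, -3.74671]].
Δ = (0.019, 0.000), so (x, y)₂ = (1.652, -1.237).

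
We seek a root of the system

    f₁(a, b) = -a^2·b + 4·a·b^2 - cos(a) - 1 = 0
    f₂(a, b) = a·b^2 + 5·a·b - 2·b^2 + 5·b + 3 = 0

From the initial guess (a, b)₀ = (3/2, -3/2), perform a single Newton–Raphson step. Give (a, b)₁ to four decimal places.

(2.7463, 0.1727)

At (3/2, -3/2): F = (15.804263, -16.8750).
Jacobian J = [[-2·a·b + 4·b^2 + sin(a), -a^2 + 8·a·b], [b^2 + 5·b, 2·a·b + 5·a - 4·b + 5]].
At the point, J = [[14.497495, -20.2500], [-5.2500, 14.0000]] (det J = 96.652430).
Solving J·Δ = −F gives Δ = (1.2463, 1.6727).
Then the next iterate is (a, b)₁ = (2.7463, 0.1727).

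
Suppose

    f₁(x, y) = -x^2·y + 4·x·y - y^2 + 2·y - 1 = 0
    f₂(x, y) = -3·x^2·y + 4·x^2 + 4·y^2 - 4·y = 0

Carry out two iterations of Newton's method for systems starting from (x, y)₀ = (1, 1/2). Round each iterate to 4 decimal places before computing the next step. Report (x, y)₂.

At (1, 1/2): F = (1.2500, 1.5000).
Jacobian J = [[-2·x·y + 4·y, -x^2 + 4·x - 2·y + 2], [-6·x·y + 8·x, -3·x^2 + 8·y - 4]].
At the point, J = [[1.0000, 4.0000], [5.0000, -3.0000]] (det J = -23.0000).
Solving J·Δ = −F gives Δ = (-0.4239, -0.2065).
Then the next iterate is (x, y)₁ = (0.5761, 0.2935).
Round to (0.5761, 0.2935) and repeat: F = (0.079789, 0.205904), J = [[0.835829, 3.385509], [3.594288, -2.647674]].
Δ = (-0.0632, -0.0080), so (x, y)₂ = (0.5129, 0.2855).

(0.5129, 0.2855)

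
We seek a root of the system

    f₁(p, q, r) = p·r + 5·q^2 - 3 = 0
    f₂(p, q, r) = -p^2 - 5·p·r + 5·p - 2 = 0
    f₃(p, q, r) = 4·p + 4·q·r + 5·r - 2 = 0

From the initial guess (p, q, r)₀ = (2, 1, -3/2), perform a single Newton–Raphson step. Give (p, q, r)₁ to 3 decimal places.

(1.042, 0.739, -0.415)

At (2, 1, -3/2): F = (-1.000, 19.000, -7.500).
Jacobian J = [[r, 10·q, p], [-2·p - 5·r + 5, 0, -5·p], [4, 4·r, 4·q + 5]].
At the point, J = [[-1.500, 10.000, 2.000], [8.500, 0.000, -10.000], [4.000, -6.000, 9.000]] (det J = -1177.000).
Solving J·Δ = −F gives Δ = (-0.958, -0.261, 1.085).
Then the next iterate is (p, q, r)₁ = (1.042, 0.739, -0.415).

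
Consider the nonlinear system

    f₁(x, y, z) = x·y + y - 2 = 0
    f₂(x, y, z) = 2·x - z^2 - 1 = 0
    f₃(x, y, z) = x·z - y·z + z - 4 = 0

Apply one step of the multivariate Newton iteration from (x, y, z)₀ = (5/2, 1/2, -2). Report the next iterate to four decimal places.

(-0.1038, 0.9434, -0.6981)

At (5/2, 1/2, -2): F = (-0.2500, 0.0000, -10.0000).
Jacobian J = [[y, x + 1, 0], [2, 0, -2·z], [z, -z, x - y + 1]].
At the point, J = [[0.5000, 3.5000, 0.0000], [2.0000, 0.0000, 4.0000], [-2.0000, 2.0000, 3.0000]] (det J = -53.0000).
Solving J·Δ = −F gives Δ = (-2.6038, 0.4434, 1.3019).
Then the next iterate is (x, y, z)₁ = (-0.1038, 0.9434, -0.6981).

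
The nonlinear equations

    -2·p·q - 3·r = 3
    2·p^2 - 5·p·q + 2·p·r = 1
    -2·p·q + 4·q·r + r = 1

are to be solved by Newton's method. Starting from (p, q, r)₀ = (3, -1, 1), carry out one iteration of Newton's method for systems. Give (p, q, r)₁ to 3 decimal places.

At (3, -1, 1): F = (0.000, 38.000, 2.000).
Jacobian J = [[-2·q, -2·p, -3], [4·p - 5·q + 2·r, -5·p, 2·p], [-2·q, -2·p + 4·r, 4·q + 1]].
At the point, J = [[2.000, -6.000, -3.000], [19.000, -15.000, 6.000], [2.000, -2.000, -3.000]] (det J = -276.000).
Solving J·Δ = −F gives Δ = (-2.239, -0.500, -0.493).
Then the next iterate is (p, q, r)₁ = (0.761, -1.500, 0.507).

(0.761, -1.500, 0.507)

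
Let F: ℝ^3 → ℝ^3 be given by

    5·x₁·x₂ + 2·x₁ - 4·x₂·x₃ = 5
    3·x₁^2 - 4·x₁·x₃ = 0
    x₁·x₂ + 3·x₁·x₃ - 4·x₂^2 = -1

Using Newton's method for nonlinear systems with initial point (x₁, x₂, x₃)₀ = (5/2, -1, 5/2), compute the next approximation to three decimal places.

At (5/2, -1, 5/2): F = (-2.500, -6.250, 13.250).
Jacobian J = [[5·x₂ + 2, 5·x₁ - 4·x₃, -4·x₂], [6·x₁ - 4·x₃, 0, -4·x₁], [x₂ + 3·x₃, x₁ - 8·x₂, 3·x₁]].
At the point, J = [[-3.000, 2.500, 4.000], [5.000, 0.000, -10.000], [6.500, 10.500, 7.500]] (det J = -361.250).
Solving J·Δ = −F gives Δ = (-2.046, 1.182, -1.648).
Then the next iterate is (x₁, x₂, x₃)₁ = (0.454, 0.182, 0.852).

(0.454, 0.182, 0.852)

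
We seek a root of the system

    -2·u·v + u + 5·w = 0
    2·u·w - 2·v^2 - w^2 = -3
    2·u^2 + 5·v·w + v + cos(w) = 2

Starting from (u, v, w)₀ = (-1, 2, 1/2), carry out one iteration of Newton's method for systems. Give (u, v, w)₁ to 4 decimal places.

At (-1, 2, 1/2): F = (5.5000, -6.2500, 7.877583).
Jacobian J = [[-2·v + 1, -2·u, 5], [2·w, -4·v, 2·u - 2·w], [4·u, 5·w + 1, 5·v - sin(w)]].
At the point, J = [[-3.0000, 2.0000, 5.0000], [1.0000, -8.0000, -3.0000], [-4.0000, 3.5000, 9.520574]] (det J = 59.452638).
Solving J·Δ = −F gives Δ = (1.4076, -0.5994, -0.0157).
Then the next iterate is (u, v, w)₁ = (0.4076, 1.4006, 0.4843).

(0.4076, 1.4006, 0.4843)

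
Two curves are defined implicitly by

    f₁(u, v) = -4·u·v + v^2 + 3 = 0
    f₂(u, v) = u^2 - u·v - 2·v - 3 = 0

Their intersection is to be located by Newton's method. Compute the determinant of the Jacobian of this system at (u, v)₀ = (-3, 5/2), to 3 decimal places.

134.500

J = [[-4·v, -4·u + 2·v], [2·u - v, -u - 2]].
At the point, J = [[-10.000, 17.000], [-8.500, 1.000]].
det J = 134.500.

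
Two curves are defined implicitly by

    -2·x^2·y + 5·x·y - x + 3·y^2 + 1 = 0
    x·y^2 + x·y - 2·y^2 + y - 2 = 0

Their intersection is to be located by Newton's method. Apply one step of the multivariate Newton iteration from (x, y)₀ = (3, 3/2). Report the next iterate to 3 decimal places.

(2.653, 0.793)

At (3, 3/2): F = (0.250, 6.250).
Jacobian J = [[-4·x·y + 5·y - 1, -2·x^2 + 5·x + 6·y], [y^2 + y, 2·x·y + x - 4·y + 1]].
At the point, J = [[-11.500, 6.000], [3.750, 7.000]] (det J = -103.000).
Solving J·Δ = −F gives Δ = (-0.347, -0.707).
Then the next iterate is (x, y)₁ = (2.653, 0.793).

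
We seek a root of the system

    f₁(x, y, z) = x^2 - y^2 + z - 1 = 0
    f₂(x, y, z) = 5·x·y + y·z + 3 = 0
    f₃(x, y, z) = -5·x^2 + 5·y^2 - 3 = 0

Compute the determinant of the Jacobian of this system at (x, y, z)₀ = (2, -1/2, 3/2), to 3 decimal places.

J = [[2·x, -2·y, 1], [5·y, 5·x + z, y], [-10·x, 10·y, 0]].
At the point, J = [[4.000, 1.000, 1.000], [-2.500, 11.500, -0.500], [-20.000, -5.000, 0.000]].
det J = 242.500.

242.500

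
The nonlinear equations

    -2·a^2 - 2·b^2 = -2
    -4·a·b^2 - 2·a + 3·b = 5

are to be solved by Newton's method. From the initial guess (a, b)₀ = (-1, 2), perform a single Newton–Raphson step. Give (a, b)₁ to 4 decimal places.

At (-1, 2): F = (-8.0000, 19.0000).
Jacobian J = [[-4·a, -4·b], [-4·b^2 - 2, -8·a·b + 3]].
At the point, J = [[4.0000, -8.0000], [-18.0000, 19.0000]] (det J = -68.0000).
Solving J·Δ = −F gives Δ = (0.0000, -1.0000).
Then the next iterate is (a, b)₁ = (-1.0000, 1.0000).

(-1.0000, 1.0000)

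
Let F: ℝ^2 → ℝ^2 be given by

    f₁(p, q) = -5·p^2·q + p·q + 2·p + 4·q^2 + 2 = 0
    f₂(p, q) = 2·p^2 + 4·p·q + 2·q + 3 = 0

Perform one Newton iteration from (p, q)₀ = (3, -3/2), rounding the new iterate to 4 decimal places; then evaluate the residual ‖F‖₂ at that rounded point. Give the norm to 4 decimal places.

At (3, -3/2): F = (80.0000, 0.0000).
Jacobian J = [[-10·p·q + q + 2, -5·p^2 + p + 8·q], [4·p + 4·q, 4·p + 2]].
At the point, J = [[45.5000, -54.0000], [6.0000, 14.0000]] (det J = 961.0000).
Solving J·Δ = −F gives Δ = (-1.1655, 0.4995).
Then the next iterate is (p, q)₁ = (1.8345, -1.0005).
Re-evaluating at (1.8345, -1.0005): F = (24.672948, 0.388111), so ‖F‖₂ = 24.6760.

24.6760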